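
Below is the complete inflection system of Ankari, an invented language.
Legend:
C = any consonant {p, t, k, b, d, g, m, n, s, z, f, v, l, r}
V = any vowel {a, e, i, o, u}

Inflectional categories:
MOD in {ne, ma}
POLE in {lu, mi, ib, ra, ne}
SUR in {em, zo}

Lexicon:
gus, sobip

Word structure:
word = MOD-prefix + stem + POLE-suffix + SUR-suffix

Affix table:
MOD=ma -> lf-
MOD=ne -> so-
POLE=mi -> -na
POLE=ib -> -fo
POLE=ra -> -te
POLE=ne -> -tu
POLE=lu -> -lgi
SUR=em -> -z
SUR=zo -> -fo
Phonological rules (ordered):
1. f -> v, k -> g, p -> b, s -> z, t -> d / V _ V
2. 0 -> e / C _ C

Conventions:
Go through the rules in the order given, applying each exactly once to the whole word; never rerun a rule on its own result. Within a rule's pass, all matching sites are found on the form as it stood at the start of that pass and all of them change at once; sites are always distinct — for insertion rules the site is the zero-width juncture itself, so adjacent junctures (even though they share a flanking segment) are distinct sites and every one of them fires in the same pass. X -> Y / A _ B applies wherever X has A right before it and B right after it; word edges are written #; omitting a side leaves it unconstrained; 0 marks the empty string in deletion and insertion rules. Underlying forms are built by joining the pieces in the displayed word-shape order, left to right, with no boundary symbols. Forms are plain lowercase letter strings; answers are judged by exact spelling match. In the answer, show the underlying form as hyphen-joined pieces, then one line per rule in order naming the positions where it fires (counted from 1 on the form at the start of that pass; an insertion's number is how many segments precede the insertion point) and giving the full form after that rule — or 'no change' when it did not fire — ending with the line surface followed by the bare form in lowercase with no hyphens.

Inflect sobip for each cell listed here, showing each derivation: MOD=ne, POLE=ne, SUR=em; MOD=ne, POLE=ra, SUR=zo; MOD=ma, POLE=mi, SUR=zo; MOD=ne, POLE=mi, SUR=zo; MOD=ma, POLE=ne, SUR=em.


cell MOD=ne, POLE=ne, SUR=em:
underlying: so-sobip-tu-z
1. f -> v, k -> g, p -> b, s -> z, t -> d / V _ V: fires at position(s) 3: sozobiptuz
2. 0 -> e / C _ C: inserts after position(s) 7: sozobipetuz
surface: sozobipetuz

cell MOD=ne, POLE=ra, SUR=zo:
underlying: so-sobip-te-fo
1. f -> v, k -> g, p -> b, s -> z, t -> d / V _ V: fires at position(s) 3, 10: sozobiptevo
2. 0 -> e / C _ C: inserts after position(s) 7: sozobipetevo
surface: sozobipetevo

cell MOD=ma, POLE=mi, SUR=zo:
underlying: lf-sobip-na-fo
1. f -> v, k -> g, p -> b, s -> z, t -> d / V _ V: fires at position(s) 10: lfsobipnavo
2. 0 -> e / C _ C: inserts after position(s) 1, 2, 7: lefesobipenavo
surface: lefesobipenavo

cell MOD=ne, POLE=mi, SUR=zo:
underlying: so-sobip-na-fo
1. f -> v, k -> g, p -> b, s -> z, t -> d / V _ V: fires at position(s) 3, 10: sozobipnavo
2. 0 -> e / C _ C: inserts after position(s) 7: sozobipenavo
surface: sozobipenavo

cell MOD=ma, POLE=ne, SUR=em:
underlying: lf-sobip-tu-z
1. f -> v, k -> g, p -> b, s -> z, t -> d / V _ V: no change
2. 0 -> e / C _ C: inserts after position(s) 1, 2, 7: lefesobipetuz
surface: lefesobipetuz


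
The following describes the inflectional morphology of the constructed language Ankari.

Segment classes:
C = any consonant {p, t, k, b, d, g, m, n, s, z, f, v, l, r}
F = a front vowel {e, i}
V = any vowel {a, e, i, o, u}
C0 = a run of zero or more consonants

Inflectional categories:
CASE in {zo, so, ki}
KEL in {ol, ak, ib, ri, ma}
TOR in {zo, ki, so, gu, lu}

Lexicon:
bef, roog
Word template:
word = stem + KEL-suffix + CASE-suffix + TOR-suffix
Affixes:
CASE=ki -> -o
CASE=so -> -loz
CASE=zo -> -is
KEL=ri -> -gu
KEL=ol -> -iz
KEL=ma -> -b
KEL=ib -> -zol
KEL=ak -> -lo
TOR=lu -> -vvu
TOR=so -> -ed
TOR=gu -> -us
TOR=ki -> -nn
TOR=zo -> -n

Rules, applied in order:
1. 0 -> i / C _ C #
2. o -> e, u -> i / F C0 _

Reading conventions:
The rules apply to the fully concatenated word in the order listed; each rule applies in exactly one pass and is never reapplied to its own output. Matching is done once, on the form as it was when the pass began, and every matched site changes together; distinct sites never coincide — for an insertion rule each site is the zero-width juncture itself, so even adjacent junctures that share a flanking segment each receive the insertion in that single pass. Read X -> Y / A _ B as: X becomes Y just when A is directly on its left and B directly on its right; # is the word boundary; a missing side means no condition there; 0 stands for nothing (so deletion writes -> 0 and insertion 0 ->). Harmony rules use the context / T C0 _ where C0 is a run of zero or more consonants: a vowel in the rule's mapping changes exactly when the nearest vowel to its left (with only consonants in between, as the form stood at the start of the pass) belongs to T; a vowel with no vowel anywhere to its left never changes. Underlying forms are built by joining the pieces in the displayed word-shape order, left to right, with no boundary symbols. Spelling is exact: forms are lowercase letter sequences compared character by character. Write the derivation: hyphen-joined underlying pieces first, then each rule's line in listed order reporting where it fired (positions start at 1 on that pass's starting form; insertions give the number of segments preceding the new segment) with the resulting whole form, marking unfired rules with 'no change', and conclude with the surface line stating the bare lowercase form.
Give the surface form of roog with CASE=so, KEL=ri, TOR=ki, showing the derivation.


underlying: roog-gu-loz-nn
1. 0 -> i / C _ C #: inserts after position(s) 10: roogguloznin
2. o -> e, u -> i / F C0 _: no change
surface: roogguloznin


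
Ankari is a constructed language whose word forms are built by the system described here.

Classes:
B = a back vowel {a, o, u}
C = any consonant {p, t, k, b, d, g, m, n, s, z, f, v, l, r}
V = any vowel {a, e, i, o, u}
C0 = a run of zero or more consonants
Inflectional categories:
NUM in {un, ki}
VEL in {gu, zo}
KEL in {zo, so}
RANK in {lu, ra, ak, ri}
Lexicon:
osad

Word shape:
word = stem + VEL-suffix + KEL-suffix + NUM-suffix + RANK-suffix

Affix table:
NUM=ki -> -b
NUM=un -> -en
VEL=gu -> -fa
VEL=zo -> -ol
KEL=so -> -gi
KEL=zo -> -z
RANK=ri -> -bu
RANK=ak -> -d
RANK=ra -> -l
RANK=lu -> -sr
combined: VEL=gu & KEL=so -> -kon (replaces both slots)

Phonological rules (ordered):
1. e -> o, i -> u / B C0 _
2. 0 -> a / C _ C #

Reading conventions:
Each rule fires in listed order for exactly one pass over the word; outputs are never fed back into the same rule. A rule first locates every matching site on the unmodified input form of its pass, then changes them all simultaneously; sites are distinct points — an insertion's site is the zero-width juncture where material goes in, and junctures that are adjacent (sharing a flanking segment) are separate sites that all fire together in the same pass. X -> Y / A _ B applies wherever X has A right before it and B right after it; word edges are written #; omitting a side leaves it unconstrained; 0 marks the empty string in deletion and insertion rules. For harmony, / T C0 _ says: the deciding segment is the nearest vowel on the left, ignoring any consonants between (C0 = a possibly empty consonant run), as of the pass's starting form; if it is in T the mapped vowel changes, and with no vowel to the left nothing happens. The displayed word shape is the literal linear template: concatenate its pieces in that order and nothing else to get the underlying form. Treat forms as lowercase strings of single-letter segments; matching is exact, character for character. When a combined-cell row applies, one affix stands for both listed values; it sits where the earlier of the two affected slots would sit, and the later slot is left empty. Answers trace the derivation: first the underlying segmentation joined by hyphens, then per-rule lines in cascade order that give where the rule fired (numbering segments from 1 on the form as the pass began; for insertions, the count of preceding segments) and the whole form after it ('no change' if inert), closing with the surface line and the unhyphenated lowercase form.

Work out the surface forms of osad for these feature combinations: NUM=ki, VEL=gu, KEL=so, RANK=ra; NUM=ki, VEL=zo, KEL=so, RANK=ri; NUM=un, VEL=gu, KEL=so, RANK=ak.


cell NUM=ki, VEL=gu, KEL=so, RANK=ra:
underlying: osad-kon-b-l
1. e -> o, i -> u / B C0 _: no change
2. 0 -> a / C _ C #: inserts after position(s) 8: osadkonbal
surface: osadkonbal

cell NUM=ki, VEL=zo, KEL=so, RANK=ri:
underlying: osad-ol-gi-b-bu
1. e -> o, i -> u / B C0 _: fires at position(s) 8: osadolgubbu
2. 0 -> a / C _ C #: no change
surface: osadolgubbu

cell NUM=un, VEL=gu, KEL=so, RANK=ak:
underlying: osad-kon-en-d
1. e -> o, i -> u / B C0 _: fires at position(s) 8: osadkonond
2. 0 -> a / C _ C #: inserts after position(s) 9: osadkononad
surface: osadkononad


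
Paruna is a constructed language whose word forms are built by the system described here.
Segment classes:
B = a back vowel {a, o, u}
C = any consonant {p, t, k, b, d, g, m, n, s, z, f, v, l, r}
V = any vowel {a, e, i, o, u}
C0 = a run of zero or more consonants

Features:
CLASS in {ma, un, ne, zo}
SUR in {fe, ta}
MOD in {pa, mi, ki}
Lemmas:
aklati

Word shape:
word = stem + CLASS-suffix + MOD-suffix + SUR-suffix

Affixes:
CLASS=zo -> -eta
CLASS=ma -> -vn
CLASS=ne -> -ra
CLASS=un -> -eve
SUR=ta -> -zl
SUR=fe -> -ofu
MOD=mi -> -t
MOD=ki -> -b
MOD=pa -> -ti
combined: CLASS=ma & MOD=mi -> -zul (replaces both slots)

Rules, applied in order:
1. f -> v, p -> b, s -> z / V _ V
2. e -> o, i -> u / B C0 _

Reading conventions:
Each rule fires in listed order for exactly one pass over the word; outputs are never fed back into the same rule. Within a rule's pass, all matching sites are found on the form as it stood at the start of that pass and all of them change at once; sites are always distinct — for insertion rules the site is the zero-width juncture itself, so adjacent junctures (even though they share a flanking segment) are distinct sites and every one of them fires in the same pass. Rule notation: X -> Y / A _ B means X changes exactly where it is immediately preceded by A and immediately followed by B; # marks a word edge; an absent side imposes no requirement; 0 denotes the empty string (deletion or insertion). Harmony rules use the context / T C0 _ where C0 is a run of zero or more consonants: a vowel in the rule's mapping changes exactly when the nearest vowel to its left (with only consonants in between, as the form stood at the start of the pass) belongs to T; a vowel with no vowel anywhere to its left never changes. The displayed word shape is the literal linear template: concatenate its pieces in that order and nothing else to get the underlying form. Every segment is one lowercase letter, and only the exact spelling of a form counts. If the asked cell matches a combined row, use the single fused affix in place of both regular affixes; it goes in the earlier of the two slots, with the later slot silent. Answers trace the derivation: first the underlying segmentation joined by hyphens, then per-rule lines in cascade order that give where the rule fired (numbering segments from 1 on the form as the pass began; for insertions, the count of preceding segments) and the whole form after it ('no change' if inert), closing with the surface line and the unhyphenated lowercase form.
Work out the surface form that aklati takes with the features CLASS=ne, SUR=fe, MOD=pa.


underlying: aklati-ra-ti-ofu
1. f -> v, p -> b, s -> z / V _ V: fires at position(s) 12: aklatiratiovu
2. e -> o, i -> u / B C0 _: fires at position(s) 6, 10: aklaturatuovu
surface: aklaturatuovu


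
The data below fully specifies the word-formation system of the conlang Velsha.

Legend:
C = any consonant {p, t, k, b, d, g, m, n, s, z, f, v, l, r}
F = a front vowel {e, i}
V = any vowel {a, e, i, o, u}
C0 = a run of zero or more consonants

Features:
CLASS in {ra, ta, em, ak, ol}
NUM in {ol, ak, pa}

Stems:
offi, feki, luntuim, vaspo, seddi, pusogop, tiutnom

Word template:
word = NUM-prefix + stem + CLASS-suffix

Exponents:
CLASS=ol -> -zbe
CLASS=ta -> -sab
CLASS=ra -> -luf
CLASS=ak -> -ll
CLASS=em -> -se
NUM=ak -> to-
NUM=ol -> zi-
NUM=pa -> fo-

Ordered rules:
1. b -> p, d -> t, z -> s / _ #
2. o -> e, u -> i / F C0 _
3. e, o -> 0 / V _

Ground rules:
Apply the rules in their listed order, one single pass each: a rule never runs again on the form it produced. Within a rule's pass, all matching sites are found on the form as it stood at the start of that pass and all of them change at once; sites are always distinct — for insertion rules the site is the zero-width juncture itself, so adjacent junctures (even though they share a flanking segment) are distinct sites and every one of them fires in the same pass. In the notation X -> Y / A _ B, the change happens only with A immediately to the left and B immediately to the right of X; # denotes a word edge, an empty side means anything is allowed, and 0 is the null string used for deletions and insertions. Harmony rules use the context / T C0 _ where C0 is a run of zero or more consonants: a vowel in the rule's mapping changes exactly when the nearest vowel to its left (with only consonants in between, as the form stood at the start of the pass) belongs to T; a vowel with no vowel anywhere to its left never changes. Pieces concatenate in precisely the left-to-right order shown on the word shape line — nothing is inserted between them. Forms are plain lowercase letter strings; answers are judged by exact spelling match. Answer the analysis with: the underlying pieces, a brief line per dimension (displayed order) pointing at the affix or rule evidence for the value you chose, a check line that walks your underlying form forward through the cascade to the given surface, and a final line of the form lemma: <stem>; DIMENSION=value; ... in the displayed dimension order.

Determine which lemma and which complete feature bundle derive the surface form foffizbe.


underlying: fo-offi-zbe
CLASS=ol - signalled by the affix -zbe
NUM=pa - signalled by the affix fo-
check: fooffizbe -> fooffizbe -> fooffizbe -> foffizbe
lemma: offi; CLASS=ol; NUM=pa


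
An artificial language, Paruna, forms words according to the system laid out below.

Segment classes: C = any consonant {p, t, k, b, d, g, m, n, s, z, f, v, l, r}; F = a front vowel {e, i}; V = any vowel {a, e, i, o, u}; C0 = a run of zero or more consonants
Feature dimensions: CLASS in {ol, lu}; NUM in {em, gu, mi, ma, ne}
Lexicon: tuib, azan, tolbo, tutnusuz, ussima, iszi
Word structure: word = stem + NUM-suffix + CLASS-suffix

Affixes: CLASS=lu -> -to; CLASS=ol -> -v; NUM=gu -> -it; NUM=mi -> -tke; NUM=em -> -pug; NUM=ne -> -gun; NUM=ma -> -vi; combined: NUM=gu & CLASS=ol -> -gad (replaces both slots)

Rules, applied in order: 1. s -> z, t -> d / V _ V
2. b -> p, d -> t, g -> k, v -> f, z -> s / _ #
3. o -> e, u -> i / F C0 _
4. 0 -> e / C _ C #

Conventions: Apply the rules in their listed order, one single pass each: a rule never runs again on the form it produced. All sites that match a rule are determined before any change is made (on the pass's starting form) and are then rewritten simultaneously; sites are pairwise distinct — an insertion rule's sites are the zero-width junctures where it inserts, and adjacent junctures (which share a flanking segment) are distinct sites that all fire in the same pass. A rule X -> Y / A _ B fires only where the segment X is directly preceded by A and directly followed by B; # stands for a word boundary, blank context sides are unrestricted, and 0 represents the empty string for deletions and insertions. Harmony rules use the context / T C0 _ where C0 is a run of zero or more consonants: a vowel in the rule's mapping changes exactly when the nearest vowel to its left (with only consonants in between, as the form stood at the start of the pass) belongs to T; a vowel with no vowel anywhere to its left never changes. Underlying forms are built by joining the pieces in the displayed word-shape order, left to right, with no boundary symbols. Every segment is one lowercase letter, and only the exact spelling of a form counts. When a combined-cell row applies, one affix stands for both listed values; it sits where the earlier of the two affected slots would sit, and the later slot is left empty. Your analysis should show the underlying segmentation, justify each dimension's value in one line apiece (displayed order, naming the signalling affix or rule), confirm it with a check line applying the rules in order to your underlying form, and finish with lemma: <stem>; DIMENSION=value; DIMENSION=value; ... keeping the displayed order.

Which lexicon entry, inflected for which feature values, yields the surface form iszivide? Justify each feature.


underlying: iszi-vi-to
CLASS=lu - signalled by the affix -to
NUM=ma - signalled by the affix -vi
check: iszivito -> iszivido -> iszivido -> iszivide -> iszivide
lemma: iszi; CLASS=lu; NUM=ma


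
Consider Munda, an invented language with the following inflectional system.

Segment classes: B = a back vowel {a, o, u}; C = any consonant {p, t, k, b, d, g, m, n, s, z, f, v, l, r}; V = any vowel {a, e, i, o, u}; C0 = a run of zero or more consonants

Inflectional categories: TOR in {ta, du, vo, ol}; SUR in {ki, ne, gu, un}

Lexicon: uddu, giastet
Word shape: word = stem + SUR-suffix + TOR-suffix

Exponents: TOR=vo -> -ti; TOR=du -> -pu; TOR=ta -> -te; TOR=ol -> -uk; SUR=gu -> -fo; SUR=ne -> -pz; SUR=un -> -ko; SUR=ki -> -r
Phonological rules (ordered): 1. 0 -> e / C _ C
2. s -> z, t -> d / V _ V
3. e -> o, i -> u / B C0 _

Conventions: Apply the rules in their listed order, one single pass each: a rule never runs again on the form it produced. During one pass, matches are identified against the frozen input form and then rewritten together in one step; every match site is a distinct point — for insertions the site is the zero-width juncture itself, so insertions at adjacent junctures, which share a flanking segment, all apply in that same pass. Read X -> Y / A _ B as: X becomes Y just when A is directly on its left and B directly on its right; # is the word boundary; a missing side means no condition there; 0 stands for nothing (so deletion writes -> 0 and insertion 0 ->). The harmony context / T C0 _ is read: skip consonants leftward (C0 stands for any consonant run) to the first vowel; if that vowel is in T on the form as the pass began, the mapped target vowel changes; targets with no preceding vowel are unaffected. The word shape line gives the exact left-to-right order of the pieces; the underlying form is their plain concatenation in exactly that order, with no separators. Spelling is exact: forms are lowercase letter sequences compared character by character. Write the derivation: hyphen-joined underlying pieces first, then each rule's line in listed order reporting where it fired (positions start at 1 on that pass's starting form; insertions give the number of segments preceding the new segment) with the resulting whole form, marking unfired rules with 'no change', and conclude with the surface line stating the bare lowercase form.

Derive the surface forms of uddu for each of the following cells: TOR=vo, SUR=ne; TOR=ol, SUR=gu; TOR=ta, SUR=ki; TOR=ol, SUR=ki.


cell TOR=vo, SUR=ne:
underlying: uddu-pz-ti
1. 0 -> e / C _ C: inserts after position(s) 2, 5, 6: udedupezeti
2. s -> z, t -> d / V _ V: fires at position(s) 10: udedupezedi
3. e -> o, i -> u / B C0 _: fires at position(s) 3, 7: udodupozedi
surface: udodupozedi

cell TOR=ol, SUR=gu:
underlying: uddu-fo-uk
1. 0 -> e / C _ C: inserts after position(s) 2: udedufouk
2. s -> z, t -> d / V _ V: no change
3. e -> o, i -> u / B C0 _: fires at position(s) 3: udodufouk
surface: udodufouk

cell TOR=ta, SUR=ki:
underlying: uddu-r-te
1. 0 -> e / C _ C: inserts after position(s) 2, 5: udedurete
2. s -> z, t -> d / V _ V: fires at position(s) 8: udedurede
3. e -> o, i -> u / B C0 _: fires at position(s) 3, 7: udodurode
surface: udodurode

cell TOR=ol, SUR=ki:
underlying: uddu-r-uk
1. 0 -> e / C _ C: inserts after position(s) 2: udeduruk
2. s -> z, t -> d / V _ V: no change
3. e -> o, i -> u / B C0 _: fires at position(s) 3: udoduruk
surface: udoduruk


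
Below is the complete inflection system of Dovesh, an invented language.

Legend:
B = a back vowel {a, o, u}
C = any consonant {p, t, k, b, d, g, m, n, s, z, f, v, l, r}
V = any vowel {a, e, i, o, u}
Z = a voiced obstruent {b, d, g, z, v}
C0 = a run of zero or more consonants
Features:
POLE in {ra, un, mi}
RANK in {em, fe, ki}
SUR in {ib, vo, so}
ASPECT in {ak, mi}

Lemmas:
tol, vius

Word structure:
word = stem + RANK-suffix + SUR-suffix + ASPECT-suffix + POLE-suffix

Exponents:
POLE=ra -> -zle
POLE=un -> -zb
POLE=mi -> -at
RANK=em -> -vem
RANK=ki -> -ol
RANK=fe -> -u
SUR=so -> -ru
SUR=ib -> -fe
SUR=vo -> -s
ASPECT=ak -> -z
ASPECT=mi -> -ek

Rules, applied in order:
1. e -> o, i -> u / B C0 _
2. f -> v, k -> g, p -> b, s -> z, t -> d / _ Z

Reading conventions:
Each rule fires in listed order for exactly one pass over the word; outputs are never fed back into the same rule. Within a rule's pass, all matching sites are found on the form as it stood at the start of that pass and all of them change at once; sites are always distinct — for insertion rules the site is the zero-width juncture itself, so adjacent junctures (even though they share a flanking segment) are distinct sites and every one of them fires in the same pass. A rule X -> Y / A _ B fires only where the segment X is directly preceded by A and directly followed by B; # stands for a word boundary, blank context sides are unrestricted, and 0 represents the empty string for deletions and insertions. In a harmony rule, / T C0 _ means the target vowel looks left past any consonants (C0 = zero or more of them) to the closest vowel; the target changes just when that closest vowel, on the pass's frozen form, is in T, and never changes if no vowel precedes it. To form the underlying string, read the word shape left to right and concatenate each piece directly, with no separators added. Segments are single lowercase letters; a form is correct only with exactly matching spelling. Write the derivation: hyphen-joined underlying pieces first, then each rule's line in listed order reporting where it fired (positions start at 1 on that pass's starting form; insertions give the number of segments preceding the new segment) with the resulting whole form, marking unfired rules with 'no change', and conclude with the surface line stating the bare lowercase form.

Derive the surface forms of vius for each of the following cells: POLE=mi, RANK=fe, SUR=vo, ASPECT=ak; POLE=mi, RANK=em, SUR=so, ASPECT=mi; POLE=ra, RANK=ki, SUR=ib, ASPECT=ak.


cell POLE=mi, RANK=fe, SUR=vo, ASPECT=ak:
underlying: vius-u-s-z-at
1. e -> o, i -> u / B C0 _: no change
2. f -> v, k -> g, p -> b, s -> z, t -> d / _ Z: fires at position(s) 6: viusuzzat
surface: viusuzzat

cell POLE=mi, RANK=em, SUR=so, ASPECT=mi:
underlying: vius-vem-ru-ek-at
1. e -> o, i -> u / B C0 _: fires at position(s) 6, 10: viusvomruokat
2. f -> v, k -> g, p -> b, s -> z, t -> d / _ Z: fires at position(s) 4: viuzvomruokat
surface: viuzvomruokat

cell POLE=ra, RANK=ki, SUR=ib, ASPECT=ak:
underlying: vius-ol-fe-z-zle
1. e -> o, i -> u / B C0 _: fires at position(s) 8: viusolfozzle
2. f -> v, k -> g, p -> b, s -> z, t -> d / _ Z: no change
surface: viusolfozzle


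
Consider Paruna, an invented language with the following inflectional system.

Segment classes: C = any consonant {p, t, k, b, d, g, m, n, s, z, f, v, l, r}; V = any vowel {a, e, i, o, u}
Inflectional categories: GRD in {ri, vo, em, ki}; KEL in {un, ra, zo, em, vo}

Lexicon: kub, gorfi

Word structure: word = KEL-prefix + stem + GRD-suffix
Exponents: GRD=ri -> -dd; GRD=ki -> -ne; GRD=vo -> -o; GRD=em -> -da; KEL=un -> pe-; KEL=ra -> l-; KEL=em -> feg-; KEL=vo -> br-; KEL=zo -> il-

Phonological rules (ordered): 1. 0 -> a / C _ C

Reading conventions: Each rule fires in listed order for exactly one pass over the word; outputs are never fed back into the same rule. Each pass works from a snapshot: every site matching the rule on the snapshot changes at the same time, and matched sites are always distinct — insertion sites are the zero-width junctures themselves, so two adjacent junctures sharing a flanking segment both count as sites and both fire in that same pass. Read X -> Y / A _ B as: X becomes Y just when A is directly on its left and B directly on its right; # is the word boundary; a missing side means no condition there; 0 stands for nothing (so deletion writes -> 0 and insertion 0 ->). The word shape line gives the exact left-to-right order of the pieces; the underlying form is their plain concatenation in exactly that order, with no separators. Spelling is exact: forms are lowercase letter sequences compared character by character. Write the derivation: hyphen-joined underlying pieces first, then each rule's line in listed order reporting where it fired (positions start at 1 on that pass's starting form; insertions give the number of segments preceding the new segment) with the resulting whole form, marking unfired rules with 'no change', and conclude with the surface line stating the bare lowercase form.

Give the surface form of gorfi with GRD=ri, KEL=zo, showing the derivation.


underlying: il-gorfi-dd
1. 0 -> a / C _ C: inserts after position(s) 2, 5, 8: ilagorafidad
surface: ilagorafidad


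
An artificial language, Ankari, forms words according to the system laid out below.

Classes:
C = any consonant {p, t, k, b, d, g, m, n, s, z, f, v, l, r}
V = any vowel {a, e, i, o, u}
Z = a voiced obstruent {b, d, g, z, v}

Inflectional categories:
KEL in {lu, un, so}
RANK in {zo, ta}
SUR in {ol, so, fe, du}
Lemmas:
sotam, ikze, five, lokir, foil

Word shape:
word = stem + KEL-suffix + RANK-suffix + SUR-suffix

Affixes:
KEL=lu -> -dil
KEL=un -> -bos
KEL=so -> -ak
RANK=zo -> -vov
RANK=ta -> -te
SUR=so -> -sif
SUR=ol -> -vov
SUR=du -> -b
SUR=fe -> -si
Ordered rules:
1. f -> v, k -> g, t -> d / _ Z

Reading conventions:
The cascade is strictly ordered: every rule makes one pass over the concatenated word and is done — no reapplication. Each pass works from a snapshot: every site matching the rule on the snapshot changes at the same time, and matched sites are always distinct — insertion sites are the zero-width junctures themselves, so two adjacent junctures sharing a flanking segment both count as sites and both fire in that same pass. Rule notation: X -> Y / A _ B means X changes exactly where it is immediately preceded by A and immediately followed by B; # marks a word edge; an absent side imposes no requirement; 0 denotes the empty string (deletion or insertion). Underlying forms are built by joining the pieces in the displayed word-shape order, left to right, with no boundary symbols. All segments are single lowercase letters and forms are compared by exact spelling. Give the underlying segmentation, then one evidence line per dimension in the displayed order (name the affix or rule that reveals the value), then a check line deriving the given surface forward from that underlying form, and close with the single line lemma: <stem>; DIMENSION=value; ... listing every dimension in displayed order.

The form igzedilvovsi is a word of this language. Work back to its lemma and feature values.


underlying: ikze-dil-vov-si
KEL=lu - signalled by the affix -dil
RANK=zo - signalled by the affix -vov
SUR=fe - signalled by the affix -si
check: ikzedilvovsi -> igzedilvovsi
lemma: ikze; KEL=lu; RANK=zo; SUR=fe


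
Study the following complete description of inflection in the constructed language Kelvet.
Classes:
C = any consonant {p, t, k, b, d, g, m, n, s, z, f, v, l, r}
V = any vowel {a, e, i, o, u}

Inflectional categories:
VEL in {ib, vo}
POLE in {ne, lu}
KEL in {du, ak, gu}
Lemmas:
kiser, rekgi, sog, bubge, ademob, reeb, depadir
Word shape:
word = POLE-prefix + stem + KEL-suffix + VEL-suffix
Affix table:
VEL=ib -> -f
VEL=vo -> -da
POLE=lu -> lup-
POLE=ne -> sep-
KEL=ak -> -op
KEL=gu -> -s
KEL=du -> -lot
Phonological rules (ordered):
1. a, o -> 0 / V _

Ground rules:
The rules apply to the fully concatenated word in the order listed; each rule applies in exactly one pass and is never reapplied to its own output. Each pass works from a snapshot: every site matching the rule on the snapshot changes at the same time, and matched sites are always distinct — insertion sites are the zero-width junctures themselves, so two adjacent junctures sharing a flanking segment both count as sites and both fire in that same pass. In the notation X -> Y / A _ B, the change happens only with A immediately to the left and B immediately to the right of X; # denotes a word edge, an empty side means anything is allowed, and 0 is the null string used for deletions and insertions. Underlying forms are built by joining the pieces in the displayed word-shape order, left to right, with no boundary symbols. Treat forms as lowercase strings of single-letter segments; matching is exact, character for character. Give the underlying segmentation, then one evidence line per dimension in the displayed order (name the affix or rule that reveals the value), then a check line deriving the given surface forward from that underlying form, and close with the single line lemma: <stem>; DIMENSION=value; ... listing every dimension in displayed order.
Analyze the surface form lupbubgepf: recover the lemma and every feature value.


underlying: lup-bubge-op-f
VEL=ib - signalled by the affix -f
POLE=lu - signalled by the affix lup-
KEL=ak - signalled by the affix -op
check: lupbubgeopf -> lupbubgepf
lemma: bubge; VEL=ib; POLE=lu; KEL=ak


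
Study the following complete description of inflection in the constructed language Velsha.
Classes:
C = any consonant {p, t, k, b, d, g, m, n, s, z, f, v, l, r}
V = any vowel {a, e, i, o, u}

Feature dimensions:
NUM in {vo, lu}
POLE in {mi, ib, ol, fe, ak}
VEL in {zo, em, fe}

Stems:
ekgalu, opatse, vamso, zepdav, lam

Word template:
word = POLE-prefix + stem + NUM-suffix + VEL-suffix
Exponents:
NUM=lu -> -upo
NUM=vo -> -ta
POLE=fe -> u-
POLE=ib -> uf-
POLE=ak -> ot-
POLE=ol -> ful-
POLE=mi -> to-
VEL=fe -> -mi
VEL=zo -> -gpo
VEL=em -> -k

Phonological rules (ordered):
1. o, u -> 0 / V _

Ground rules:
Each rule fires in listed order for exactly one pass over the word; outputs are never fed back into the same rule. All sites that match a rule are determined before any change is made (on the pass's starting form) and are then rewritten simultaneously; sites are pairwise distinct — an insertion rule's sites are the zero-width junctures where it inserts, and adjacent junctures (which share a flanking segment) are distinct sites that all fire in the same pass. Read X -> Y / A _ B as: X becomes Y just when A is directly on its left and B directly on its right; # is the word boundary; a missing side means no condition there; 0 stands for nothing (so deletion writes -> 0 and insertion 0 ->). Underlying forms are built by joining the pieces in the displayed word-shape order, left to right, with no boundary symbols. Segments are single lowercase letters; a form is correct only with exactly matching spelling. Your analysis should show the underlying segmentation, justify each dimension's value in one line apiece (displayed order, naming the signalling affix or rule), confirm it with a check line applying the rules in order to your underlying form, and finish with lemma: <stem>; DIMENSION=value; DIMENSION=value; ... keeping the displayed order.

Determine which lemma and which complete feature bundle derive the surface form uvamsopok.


underlying: u-vamso-upo-k
NUM=lu - signalled by the affix -upo
POLE=fe - signalled by the affix u-
VEL=em - signalled by the affix -k
check: uvamsoupok -> uvamsopok
lemma: vamso; NUM=lu; POLE=fe; VEL=em


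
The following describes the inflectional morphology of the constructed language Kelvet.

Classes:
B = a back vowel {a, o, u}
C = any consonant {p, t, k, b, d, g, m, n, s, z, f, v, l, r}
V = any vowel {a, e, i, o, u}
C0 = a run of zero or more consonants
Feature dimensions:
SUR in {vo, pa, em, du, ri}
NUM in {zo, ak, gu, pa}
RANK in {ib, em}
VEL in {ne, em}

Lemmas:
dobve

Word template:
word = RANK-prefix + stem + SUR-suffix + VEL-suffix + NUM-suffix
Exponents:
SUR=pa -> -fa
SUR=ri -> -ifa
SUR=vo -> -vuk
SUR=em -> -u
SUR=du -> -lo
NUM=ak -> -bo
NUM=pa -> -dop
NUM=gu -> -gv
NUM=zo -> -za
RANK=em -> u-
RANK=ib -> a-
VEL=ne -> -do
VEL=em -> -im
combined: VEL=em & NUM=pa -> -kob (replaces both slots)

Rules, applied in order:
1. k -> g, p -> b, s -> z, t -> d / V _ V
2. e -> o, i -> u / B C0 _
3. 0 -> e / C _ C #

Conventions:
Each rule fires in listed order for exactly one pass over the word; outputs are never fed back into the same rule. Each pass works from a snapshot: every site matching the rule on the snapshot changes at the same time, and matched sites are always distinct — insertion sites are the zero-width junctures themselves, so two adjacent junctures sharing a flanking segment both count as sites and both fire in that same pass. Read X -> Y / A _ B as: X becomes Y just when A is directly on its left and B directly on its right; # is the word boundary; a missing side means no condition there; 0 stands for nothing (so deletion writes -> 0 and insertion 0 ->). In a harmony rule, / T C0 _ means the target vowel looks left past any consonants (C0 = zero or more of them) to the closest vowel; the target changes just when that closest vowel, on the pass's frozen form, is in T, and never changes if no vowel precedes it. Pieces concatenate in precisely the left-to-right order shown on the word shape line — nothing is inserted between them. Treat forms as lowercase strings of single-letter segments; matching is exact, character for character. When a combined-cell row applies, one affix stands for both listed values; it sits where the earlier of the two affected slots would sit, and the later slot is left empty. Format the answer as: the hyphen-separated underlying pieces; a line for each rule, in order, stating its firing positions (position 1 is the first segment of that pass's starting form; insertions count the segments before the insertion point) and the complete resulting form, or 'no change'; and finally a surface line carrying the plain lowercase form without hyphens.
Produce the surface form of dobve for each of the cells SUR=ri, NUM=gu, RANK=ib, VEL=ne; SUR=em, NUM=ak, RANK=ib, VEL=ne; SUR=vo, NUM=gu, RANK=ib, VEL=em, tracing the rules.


cell SUR=ri, NUM=gu, RANK=ib, VEL=ne:
underlying: a-dobve-ifa-do-gv
1. k -> g, p -> b, s -> z, t -> d / V _ V: no change
2. e -> o, i -> u / B C0 _: fires at position(s) 6: adobvoifadogv
3. 0 -> e / C _ C #: inserts after position(s) 12: adobvoifadogev
surface: adobvoifadogev

cell SUR=em, NUM=ak, RANK=ib, VEL=ne:
underlying: a-dobve-u-do-bo
1. k -> g, p -> b, s -> z, t -> d / V _ V: no change
2. e -> o, i -> u / B C0 _: fires at position(s) 6: adobvoudobo
3. 0 -> e / C _ C #: no change
surface: adobvoudobo

cell SUR=vo, NUM=gu, RANK=ib, VEL=em:
underlying: a-dobve-vuk-im-gv
1. k -> g, p -> b, s -> z, t -> d / V _ V: fires at position(s) 9: adobvevugimgv
2. e -> o, i -> u / B C0 _: fires at position(s) 6, 10: adobvovugumgv
3. 0 -> e / C _ C #: inserts after position(s) 12: adobvovugumgev
surface: adobvovugumgev


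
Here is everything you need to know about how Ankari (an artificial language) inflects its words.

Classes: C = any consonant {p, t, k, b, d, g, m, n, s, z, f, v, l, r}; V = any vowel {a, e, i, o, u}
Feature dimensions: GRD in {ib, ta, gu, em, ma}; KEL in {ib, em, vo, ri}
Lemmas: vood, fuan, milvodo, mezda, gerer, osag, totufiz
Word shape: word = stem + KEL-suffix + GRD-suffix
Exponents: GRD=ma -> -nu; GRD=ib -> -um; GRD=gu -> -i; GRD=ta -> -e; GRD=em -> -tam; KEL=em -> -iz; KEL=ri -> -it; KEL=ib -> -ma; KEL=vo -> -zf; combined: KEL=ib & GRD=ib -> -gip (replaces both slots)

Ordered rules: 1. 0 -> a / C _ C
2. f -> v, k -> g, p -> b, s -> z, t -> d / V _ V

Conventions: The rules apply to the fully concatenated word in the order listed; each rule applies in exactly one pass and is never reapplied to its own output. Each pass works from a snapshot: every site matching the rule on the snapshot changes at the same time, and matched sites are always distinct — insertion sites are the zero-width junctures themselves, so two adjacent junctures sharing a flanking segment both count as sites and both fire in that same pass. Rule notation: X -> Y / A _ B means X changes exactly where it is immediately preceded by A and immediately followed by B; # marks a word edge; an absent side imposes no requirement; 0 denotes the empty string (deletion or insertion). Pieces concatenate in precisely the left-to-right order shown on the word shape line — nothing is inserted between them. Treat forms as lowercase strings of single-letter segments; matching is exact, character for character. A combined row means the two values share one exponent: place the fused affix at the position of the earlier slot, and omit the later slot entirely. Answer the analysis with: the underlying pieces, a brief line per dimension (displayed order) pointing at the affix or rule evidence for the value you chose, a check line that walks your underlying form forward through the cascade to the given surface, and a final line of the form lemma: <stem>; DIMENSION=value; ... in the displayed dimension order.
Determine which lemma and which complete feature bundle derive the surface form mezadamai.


underlying: mezda-ma-i
GRD=gu - signalled by the affix -i
KEL=ib - signalled by the affix -ma
check: mezdamai -> mezadamai -> mezadamai
lemma: mezda; GRD=gu; KEL=ib


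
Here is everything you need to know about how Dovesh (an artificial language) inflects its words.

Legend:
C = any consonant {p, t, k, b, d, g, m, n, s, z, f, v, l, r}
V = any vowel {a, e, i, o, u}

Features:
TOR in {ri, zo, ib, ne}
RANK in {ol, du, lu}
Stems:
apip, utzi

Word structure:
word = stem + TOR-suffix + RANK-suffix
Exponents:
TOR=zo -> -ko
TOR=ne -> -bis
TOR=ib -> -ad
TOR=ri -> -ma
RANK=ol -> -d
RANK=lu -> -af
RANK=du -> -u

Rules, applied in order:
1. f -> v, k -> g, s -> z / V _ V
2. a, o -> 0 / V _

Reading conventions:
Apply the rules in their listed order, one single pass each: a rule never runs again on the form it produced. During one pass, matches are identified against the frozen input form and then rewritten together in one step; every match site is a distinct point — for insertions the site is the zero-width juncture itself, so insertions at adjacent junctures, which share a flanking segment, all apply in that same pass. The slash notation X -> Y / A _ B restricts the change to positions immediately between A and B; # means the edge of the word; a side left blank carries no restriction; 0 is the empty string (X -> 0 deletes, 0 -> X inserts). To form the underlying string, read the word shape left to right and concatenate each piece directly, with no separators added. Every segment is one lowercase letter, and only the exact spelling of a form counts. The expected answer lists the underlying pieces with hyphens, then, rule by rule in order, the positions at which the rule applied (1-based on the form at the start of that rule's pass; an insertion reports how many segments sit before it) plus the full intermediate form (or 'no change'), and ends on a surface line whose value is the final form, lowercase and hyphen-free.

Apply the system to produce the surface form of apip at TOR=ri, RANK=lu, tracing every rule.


underlying: apip-ma-af
1. f -> v, k -> g, s -> z / V _ V: no change
2. a, o -> 0 / V _: fires at position(s) 7: apipmaf
surface: apipmaf


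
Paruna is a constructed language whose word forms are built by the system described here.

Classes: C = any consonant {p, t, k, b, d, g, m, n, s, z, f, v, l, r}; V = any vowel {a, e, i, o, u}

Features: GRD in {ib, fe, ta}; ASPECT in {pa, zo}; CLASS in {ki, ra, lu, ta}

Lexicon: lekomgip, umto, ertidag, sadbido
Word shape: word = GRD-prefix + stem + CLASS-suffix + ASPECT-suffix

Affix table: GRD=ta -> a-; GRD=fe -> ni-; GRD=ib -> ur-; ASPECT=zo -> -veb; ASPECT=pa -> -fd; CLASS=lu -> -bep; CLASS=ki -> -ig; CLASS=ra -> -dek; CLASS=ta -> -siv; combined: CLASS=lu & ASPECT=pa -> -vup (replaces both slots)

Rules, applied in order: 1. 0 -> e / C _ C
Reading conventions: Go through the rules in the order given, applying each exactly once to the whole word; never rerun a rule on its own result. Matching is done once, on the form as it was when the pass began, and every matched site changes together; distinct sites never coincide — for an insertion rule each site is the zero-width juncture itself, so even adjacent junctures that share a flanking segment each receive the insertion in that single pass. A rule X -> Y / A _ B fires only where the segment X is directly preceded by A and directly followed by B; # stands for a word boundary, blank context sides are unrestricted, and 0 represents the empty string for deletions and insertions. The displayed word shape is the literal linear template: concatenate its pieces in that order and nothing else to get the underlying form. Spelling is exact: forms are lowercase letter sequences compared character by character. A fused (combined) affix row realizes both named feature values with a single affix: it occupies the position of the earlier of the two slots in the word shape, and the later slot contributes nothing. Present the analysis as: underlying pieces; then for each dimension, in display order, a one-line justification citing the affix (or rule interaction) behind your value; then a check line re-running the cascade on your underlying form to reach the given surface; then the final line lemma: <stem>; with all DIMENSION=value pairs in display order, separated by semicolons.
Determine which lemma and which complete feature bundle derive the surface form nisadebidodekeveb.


underlying: ni-sadbido-dek-veb
GRD=fe - signalled by the affix ni-
ASPECT=zo - signalled by the affix -veb
CLASS=ra - signalled by the affix -dek
check: nisadbidodekveb -> nisadebidodekeveb
lemma: sadbido; GRD=fe; ASPECT=zo; CLASS=ra
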